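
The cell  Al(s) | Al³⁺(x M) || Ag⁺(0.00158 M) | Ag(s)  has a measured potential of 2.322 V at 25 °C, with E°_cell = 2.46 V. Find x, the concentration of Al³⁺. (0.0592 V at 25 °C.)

0.039 M

From the Nernst equation, log Q = n(E° − E)/0.0592 = 3(2.46 − 2.322)/0.0592 = 6.993, so Q = 9.85 × 10^6.
With Q = [Al³⁺]/[Ag⁺]^3 and the known concentrations, [Al³⁺] in the numerator gives [Al³⁺] = 0.039 M.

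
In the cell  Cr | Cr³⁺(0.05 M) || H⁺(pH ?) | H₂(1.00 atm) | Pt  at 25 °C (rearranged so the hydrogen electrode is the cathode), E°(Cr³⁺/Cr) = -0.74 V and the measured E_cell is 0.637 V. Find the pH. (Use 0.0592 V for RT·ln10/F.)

E°_cell = 0.74 V and n = 6.
log Q = n(E° − E)/0.0592 = 6×(0.74 − 0.637)/0.0592 = 10.439.
With Q = [Cr³⁺]^2·P(H₂)^3 / [H⁺]^6, solving for [H⁺] gives log[H⁺] = -2.174, so pH = 2.17.

pH = 2.17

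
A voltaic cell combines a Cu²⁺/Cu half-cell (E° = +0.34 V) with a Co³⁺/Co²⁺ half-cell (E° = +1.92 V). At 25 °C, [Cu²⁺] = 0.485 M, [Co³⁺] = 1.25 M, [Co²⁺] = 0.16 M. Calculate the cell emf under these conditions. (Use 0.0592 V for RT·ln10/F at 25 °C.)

The Co³⁺/Co²⁺ couple has the higher reduction potential and acts as the cathode, so E°_cell = +1.92 − (+0.34) = 1.58 V.
Balancing electrons gives n = 2; the reaction quotient is Q = [Cu²⁺]·[Co²⁺]^2/[Co³⁺]^2 = 0.00795.
At 25 °C, E = E° − (0.0592/n) log Q = 1.58 − (0.0592/2)(-2.100) = 1.580 + 0.062 = 1.642 V.

1.64 V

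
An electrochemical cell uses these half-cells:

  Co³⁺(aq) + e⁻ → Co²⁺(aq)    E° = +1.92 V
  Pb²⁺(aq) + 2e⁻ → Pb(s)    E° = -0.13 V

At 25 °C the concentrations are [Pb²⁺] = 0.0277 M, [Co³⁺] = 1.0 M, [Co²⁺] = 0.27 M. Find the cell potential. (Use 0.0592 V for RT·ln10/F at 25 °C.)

2.13 V

The Co³⁺/Co²⁺ couple has the higher reduction potential and acts as the cathode, so E°_cell = +1.92 − (-0.13) = 2.05 V.
Balancing electrons gives n = 2; the reaction quotient is Q = [Pb²⁺]·[Co²⁺]^2/[Co³⁺]^2 = 0.00202.
At 25 °C, E = E° − (0.0592/n) log Q = 2.05 − (0.0592/2)(-2.695) = 2.050 + 0.080 = 2.130 V.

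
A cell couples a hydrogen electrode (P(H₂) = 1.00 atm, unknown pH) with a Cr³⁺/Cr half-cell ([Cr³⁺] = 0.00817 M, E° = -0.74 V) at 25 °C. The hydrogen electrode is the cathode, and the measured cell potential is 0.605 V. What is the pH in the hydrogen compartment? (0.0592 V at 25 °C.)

pH = 2.98

E°_cell = 0.74 V and n = 6.
log Q = n(E° − E)/0.0592 = 6×(0.74 − 0.605)/0.0592 = 13.682.
With Q = [Cr³⁺]^2·P(H₂)^3 / [H⁺]^6, solving for [H⁺] gives log[H⁺] = -2.976, so pH = 2.98.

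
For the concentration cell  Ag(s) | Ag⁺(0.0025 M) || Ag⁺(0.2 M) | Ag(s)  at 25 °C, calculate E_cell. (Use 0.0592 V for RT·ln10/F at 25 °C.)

0.11 V

Both half-cells are Ag⁺/Ag, so E°_cell = 0. The concentrated side is the cathode; the cell reaction moves Ag⁺ from high to low concentration with n = 1.
Q = [Ag⁺]_dilute/[Ag⁺]_conc = 0.0025/0.2 = 0.0125.
E = 0 − (0.0592/1) log Q = −(0.0592/1)(-1.903) = 0.1127 V.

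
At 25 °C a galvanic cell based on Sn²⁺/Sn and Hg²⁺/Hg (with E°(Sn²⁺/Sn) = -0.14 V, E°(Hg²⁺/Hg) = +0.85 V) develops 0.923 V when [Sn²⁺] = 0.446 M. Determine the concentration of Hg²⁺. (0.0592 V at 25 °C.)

0.0024 M

From the Nernst equation, log Q = n(E° − E)/0.0592 = 2(0.99 − 0.923)/0.0592 = 2.264, so Q = 183.
With Q = [Sn²⁺]/[Hg²⁺] and the known concentrations, [Hg²⁺] in the denominator gives [Hg²⁺] = 0.0024 M.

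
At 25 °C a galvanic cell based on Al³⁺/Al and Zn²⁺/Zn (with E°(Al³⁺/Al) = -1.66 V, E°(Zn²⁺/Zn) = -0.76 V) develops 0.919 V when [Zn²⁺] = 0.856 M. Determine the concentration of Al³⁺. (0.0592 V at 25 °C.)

From the Nernst equation, log Q = n(E° − E)/0.0592 = 6(0.90 − 0.919)/0.0592 = -1.926, so Q = 0.0119.
With Q = [Al³⁺]^2/[Zn²⁺]^3 and the known concentrations, [Al³⁺]^2 in the numerator gives [Al³⁺] = 0.086 M.

0.086 M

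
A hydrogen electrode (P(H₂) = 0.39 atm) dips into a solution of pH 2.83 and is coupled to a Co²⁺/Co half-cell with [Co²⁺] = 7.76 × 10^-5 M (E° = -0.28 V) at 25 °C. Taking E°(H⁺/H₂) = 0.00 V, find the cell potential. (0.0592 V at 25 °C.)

The hydrogen couple is the cathode, so E°_cell = 0.28 V; n = 2.
[H⁺] = 10^(−2.83) = 0.0015 M, and Q = [Co²⁺]·P(H₂) / [H⁺]^2 = 13.8.
E = E° − (0.0592/2) log Q = 0.28 − (0.0592/2)(1.141) = 0.246 V.

0.25 V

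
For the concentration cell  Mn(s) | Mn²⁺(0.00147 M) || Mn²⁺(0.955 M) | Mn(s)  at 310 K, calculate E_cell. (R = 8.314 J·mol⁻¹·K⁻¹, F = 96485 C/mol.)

0.086 V

Both half-cells are Mn²⁺/Mn, so E°_cell = 0. The concentrated side is the cathode; the cell reaction moves Mn²⁺ from high to low concentration with n = 2.
Q = [Mn²⁺]_dilute/[Mn²⁺]_conc = 0.00147/0.955 = 0.00154.
E = 0 − (RT/nF) ln Q = −((8.314×310)/(2×96485))(-6.476) = 0.0865 V.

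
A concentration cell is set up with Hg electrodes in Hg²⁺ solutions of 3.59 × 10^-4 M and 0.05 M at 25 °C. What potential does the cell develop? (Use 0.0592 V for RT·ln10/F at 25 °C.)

0.063 V

Both half-cells are Hg²⁺/Hg, so E°_cell = 0. The concentrated side is the cathode; the cell reaction moves Hg²⁺ from high to low concentration with n = 2.
Q = [Hg²⁺]_dilute/[Hg²⁺]_conc = 3.59 × 10^-4/0.05 = 0.00718.
E = 0 − (0.0592/2) log Q = −(0.0592/2)(-2.144) = 0.0635 V.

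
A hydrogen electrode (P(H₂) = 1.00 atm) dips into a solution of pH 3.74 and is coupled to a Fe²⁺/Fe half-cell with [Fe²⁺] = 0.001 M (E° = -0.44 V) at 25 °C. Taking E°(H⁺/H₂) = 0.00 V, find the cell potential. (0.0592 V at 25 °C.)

0.31 V

The hydrogen couple is the cathode, so E°_cell = 0.44 V; n = 2.
[H⁺] = 10^(−3.74) = 1.8 × 10^-4 M, and Q = [Fe²⁺]·P(H₂) / [H⁺]^2 = 3.02 × 10^4.
E = E° − (0.0592/2) log Q = 0.44 − (0.0592/2)(4.480) = 0.307 V.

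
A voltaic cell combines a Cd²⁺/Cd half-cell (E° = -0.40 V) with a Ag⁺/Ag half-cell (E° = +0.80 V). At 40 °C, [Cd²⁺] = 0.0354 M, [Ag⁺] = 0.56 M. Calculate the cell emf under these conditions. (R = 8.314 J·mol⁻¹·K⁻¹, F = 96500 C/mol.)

The Ag⁺/Ag couple has the higher reduction potential and acts as the cathode, so E°_cell = +0.80 − (-0.40) = 1.20 V.
Balancing electrons gives n = 2; the reaction quotient is Q = [Cd²⁺]/[Ag⁺]^2 = 0.113.
E = E° − (RT/nF) ln Q = 1.20 − (8.314×313)/(2×96500) × (-2.181) = 1.200 + 0.029 = 1.229 V.

1.23 V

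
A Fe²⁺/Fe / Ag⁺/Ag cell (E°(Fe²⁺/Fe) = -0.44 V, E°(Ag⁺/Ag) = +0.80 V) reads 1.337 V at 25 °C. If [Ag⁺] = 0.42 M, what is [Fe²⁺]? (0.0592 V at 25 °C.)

9.3 × 10^-5 M

From the Nernst equation, log Q = n(E° − E)/0.0592 = 2(1.24 − 1.337)/0.0592 = -3.277, so Q = 5.28 × 10^-4.
With Q = [Fe²⁺]/[Ag⁺]^2 and the known concentrations, [Fe²⁺] in the numerator gives [Fe²⁺] = 9.3 × 10^-5 M.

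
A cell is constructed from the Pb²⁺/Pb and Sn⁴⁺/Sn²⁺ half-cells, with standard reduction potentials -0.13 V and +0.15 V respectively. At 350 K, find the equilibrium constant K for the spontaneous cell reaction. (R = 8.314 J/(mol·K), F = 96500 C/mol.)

E°_cell = +0.15 − (-0.13) = 0.28 V, with n = 2 electrons transferred.
At equilibrium E = 0, so the Nernst equation gives ln K = nFE°/RT = (2)(96500)(0.28)/((8.314)(350)) = 18.57.
K = e^18.57 = 1.2 × 10^8.

1.2 × 10^8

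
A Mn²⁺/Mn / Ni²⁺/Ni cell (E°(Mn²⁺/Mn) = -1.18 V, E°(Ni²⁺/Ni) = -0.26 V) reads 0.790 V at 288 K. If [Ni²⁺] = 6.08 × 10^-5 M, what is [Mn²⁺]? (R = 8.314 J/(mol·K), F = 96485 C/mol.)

From the Nernst equation, ln Q = nF(E° − E)/RT = 2×96485×(0.92 − 0.790)/(8.314×288) = 10.477, so Q = 3.55 × 10^4.
With Q = [Mn²⁺]/[Ni²⁺] and the known concentrations, [Mn²⁺] in the numerator gives [Mn²⁺] = 2.2 M.

2.2 M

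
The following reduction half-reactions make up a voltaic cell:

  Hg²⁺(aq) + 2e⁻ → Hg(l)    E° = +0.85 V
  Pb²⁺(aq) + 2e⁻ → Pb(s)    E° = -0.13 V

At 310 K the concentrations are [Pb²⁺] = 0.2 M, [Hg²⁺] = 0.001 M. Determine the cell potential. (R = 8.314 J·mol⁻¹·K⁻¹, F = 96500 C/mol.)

0.909 V

The Hg²⁺/Hg couple has the higher reduction potential and acts as the cathode, so E°_cell = +0.85 − (-0.13) = 0.98 V.
Balancing electrons gives n = 2; the reaction quotient is Q = [Pb²⁺]/[Hg²⁺] = 200.
E = E° − (RT/nF) ln Q = 0.98 − (8.314×310)/(2×96500) × (5.298) = 0.980 − 0.071 = 0.909 V.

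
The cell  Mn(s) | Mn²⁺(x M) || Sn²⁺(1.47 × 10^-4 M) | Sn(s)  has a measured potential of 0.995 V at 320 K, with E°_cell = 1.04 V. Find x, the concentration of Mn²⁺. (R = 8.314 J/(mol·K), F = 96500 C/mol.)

0.0038 M

From the Nernst equation, ln Q = nF(E° − E)/RT = 2×96500×(1.04 − 0.995)/(8.314×320) = 3.264, so Q = 26.2.
With Q = [Mn²⁺]/[Sn²⁺] and the known concentrations, [Mn²⁺] in the numerator gives [Mn²⁺] = 0.0038 M.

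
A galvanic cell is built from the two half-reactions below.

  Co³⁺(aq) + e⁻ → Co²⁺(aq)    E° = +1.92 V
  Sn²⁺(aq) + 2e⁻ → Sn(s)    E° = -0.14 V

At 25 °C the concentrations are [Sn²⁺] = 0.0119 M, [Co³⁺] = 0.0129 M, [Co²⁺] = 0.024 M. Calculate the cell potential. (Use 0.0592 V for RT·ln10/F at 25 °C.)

2.10 V

The Co³⁺/Co²⁺ couple has the higher reduction potential and acts as the cathode, so E°_cell = +1.92 − (-0.14) = 2.06 V.
Balancing electrons gives n = 2; the reaction quotient is Q = [Sn²⁺]·[Co²⁺]^2/[Co³⁺]^2 = 0.0412.
At 25 °C, E = E° − (0.0592/n) log Q = 2.06 − (0.0592/2)(-1.385) = 2.060 + 0.041 = 2.101 V.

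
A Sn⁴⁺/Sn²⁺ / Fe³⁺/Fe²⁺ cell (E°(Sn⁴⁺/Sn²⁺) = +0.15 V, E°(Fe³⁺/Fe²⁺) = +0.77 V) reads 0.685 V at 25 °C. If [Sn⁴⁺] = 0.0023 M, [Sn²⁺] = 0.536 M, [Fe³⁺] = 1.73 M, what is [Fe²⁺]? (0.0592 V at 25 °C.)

From the Nernst equation, log Q = n(E° − E)/0.0592 = 2(0.62 − 0.685)/0.0592 = -2.196, so Q = 0.00637.
With Q = [Sn⁴⁺]·[Fe²⁺]^2/([Sn²⁺]·[Fe³⁺]^2) and the known concentrations, [Fe²⁺]^2 in the numerator gives [Fe²⁺] = 2.1 M.

2.1 M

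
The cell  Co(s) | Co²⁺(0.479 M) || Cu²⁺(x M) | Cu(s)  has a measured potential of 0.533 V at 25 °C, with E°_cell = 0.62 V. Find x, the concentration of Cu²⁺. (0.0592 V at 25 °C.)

5.5 × 10^-4 M

From the Nernst equation, log Q = n(E° − E)/0.0592 = 2(0.62 − 0.533)/0.0592 = 2.939, so Q = 869.
With Q = [Co²⁺]/[Cu²⁺] and the known concentrations, [Cu²⁺] in the denominator gives [Cu²⁺] = 5.5 × 10^-4 M.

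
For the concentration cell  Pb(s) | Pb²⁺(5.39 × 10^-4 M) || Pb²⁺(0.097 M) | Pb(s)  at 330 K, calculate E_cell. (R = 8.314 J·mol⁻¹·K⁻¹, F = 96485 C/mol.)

Both half-cells are Pb²⁺/Pb, so E°_cell = 0. The concentrated side is the cathode; the cell reaction moves Pb²⁺ from high to low concentration with n = 2.
Q = [Pb²⁺]_dilute/[Pb²⁺]_conc = 5.39 × 10^-4/0.097 = 0.00556.
E = 0 − (RT/nF) ln Q = −((8.314×330)/(2×96485))(-5.193) = 0.0738 V.

0.074 V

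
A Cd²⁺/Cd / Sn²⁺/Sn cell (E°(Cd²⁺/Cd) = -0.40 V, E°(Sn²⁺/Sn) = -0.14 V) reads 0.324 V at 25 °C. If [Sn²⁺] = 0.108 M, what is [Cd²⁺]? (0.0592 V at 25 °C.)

7.4 × 10^-4 M

From the Nernst equation, log Q = n(E° − E)/0.0592 = 2(0.26 − 0.324)/0.0592 = -2.162, so Q = 0.00688.
With Q = [Cd²⁺]/[Sn²⁺] and the known concentrations, [Cd²⁺] in the numerator gives [Cd²⁺] = 7.4 × 10^-4 M.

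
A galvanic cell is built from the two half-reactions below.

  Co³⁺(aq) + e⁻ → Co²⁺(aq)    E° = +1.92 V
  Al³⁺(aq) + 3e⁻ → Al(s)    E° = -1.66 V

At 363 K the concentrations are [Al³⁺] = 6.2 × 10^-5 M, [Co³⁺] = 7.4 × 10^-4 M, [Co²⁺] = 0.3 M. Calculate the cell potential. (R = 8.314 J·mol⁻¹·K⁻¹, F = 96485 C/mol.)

3.49 V

The Co³⁺/Co²⁺ couple has the higher reduction potential and acts as the cathode, so E°_cell = +1.92 − (-1.66) = 3.58 V.
Balancing electrons gives n = 3; the reaction quotient is Q = [Al³⁺]·[Co²⁺]^3/[Co³⁺]^3 = 4130.
E = E° − (RT/nF) ln Q = 3.58 − (8.314×363)/(3×96485) × (8.326) = 3.580 − 0.087 = 3.493 V.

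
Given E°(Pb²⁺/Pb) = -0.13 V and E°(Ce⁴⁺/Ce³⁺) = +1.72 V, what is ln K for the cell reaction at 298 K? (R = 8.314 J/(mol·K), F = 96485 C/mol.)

E°_cell = +1.72 − (-0.13) = 1.85 V, with n = 2 electrons transferred.
At equilibrium E = 0, so the Nernst equation gives ln K = nFE°/RT = (2)(96485)(1.85)/((8.314)(298)) = 144.09.

ln K = 144.1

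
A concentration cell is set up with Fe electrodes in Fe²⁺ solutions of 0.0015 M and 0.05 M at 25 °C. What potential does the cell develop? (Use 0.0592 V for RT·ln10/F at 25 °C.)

Both half-cells are Fe²⁺/Fe, so E°_cell = 0. The concentrated side is the cathode; the cell reaction moves Fe²⁺ from high to low concentration with n = 2.
Q = [Fe²⁺]_dilute/[Fe²⁺]_conc = 0.0015/0.05 = 0.0300.
E = 0 − (0.0592/2) log Q = −(0.0592/2)(-1.523) = 0.0451 V.

0.045 V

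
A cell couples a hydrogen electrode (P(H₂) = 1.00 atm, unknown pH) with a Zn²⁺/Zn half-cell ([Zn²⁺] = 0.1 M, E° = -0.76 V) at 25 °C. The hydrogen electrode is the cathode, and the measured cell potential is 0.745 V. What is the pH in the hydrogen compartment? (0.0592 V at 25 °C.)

E°_cell = 0.76 V and n = 2.
log Q = n(E° − E)/0.0592 = 2×(0.76 − 0.745)/0.0592 = 0.507.
With Q = [Zn²⁺]·P(H₂) / [H⁺]^2, solving for [H⁺] gives log[H⁺] = -0.753, so pH = 0.75.

pH = 0.75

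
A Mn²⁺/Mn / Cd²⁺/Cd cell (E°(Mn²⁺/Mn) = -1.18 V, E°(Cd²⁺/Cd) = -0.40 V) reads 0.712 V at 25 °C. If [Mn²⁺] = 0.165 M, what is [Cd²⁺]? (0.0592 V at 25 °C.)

8.3 × 10^-4 M

From the Nernst equation, log Q = n(E° − E)/0.0592 = 2(0.78 − 0.712)/0.0592 = 2.297, so Q = 198.
With Q = [Mn²⁺]/[Cd²⁺] and the known concentrations, [Cd²⁺] in the denominator gives [Cd²⁺] = 8.3 × 10^-4 M.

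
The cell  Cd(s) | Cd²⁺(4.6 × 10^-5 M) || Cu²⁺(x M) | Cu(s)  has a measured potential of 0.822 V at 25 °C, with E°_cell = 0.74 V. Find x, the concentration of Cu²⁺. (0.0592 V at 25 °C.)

From the Nernst equation, log Q = n(E° − E)/0.0592 = 2(0.74 − 0.822)/0.0592 = -2.770, so Q = 0.00170.
With Q = [Cd²⁺]/[Cu²⁺] and the known concentrations, [Cu²⁺] in the denominator gives [Cu²⁺] = 0.027 M.

0.027 M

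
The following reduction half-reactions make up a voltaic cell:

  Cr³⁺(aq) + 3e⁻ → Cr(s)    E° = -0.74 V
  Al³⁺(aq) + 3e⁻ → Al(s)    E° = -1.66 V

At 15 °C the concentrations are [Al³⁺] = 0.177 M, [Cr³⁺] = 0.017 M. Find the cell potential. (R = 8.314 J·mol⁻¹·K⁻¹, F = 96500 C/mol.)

The Cr³⁺/Cr couple has the higher reduction potential and acts as the cathode, so E°_cell = -0.74 − (-1.66) = 0.92 V.
Balancing electrons gives n = 3; the reaction quotient is Q = [Al³⁺]/[Cr³⁺] = 10.4.
E = E° − (RT/nF) ln Q = 0.92 − (8.314×288)/(3×96500) × (2.343) = 0.920 − 0.019 = 0.901 V.

0.901 V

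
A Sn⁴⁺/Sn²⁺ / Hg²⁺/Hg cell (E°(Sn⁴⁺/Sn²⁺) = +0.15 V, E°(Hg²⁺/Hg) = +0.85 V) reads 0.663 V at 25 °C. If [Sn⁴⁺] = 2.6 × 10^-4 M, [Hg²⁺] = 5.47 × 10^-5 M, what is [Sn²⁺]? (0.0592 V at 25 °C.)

0.27 M

From the Nernst equation, log Q = n(E° − E)/0.0592 = 2(0.70 − 0.663)/0.0592 = 1.250, so Q = 17.8.
With Q = [Sn⁴⁺]/([Sn²⁺]·[Hg²⁺]) and the known concentrations, [Sn²⁺] in the denominator gives [Sn²⁺] = 0.27 M.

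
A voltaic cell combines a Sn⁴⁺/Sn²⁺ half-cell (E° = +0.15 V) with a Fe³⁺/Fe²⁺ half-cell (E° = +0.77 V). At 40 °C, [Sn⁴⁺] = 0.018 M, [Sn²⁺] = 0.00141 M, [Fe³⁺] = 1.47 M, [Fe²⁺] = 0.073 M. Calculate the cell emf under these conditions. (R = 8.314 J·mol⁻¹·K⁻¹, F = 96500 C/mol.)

0.667 V

The Fe³⁺/Fe²⁺ couple has the higher reduction potential and acts as the cathode, so E°_cell = +0.77 − (+0.15) = 0.62 V.
Balancing electrons gives n = 2; the reaction quotient is Q = [Sn⁴⁺]·[Fe²⁺]^2/([Sn²⁺]·[Fe³⁺]^2) = 0.0315.
E = E° − (RT/nF) ln Q = 0.62 − (8.314×313)/(2×96500) × (-3.458) = 0.620 + 0.047 = 0.667 V.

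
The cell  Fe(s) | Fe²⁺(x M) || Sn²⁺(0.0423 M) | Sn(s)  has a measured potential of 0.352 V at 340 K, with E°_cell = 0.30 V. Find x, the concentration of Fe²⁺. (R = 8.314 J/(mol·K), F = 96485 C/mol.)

0.0012 M

From the Nernst equation, ln Q = nF(E° − E)/RT = 2×96485×(0.30 − 0.352)/(8.314×340) = -3.550, so Q = 0.0287.
With Q = [Fe²⁺]/[Sn²⁺] and the known concentrations, [Fe²⁺] in the numerator gives [Fe²⁺] = 0.0012 M.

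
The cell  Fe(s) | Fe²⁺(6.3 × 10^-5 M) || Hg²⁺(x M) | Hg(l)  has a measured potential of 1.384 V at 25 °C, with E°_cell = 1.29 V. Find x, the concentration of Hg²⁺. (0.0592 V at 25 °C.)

From the Nernst equation, log Q = n(E° − E)/0.0592 = 2(1.29 − 1.384)/0.0592 = -3.176, so Q = 6.67 × 10^-4.
With Q = [Fe²⁺]/[Hg²⁺] and the known concentrations, [Hg²⁺] in the denominator gives [Hg²⁺] = 0.094 M.

0.094 M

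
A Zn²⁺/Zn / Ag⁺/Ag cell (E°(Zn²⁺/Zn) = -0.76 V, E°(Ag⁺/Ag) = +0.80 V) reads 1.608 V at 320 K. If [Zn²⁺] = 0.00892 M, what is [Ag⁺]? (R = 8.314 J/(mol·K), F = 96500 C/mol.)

From the Nernst equation, ln Q = nF(E° − E)/RT = 2×96500×(1.56 − 1.608)/(8.314×320) = -3.482, so Q = 0.0307.
With Q = [Zn²⁺]/[Ag⁺]^2 and the known concentrations, [Ag⁺]^2 in the denominator gives [Ag⁺] = 0.54 M.

0.54 M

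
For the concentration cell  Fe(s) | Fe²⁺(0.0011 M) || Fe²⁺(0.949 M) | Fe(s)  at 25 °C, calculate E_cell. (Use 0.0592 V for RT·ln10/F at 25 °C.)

Both half-cells are Fe²⁺/Fe, so E°_cell = 0. The concentrated side is the cathode; the cell reaction moves Fe²⁺ from high to low concentration with n = 2.
Q = [Fe²⁺]_dilute/[Fe²⁺]_conc = 0.0011/0.949 = 0.00116.
E = 0 − (0.0592/2) log Q = −(0.0592/2)(-2.936) = 0.0869 V.

0.087 V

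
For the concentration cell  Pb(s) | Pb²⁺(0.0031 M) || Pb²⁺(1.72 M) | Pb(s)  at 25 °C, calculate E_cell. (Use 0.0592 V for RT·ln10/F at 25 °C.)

0.081 V

Both half-cells are Pb²⁺/Pb, so E°_cell = 0. The concentrated side is the cathode; the cell reaction moves Pb²⁺ from high to low concentration with n = 2.
Q = [Pb²⁺]_dilute/[Pb²⁺]_conc = 0.0031/1.72 = 0.00180.
E = 0 − (0.0592/2) log Q = −(0.0592/2)(-2.744) = 0.0812 V.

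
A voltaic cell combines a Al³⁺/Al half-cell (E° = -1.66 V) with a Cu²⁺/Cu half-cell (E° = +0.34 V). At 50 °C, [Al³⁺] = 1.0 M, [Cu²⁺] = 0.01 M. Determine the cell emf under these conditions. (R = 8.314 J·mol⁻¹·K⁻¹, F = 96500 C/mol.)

The Cu²⁺/Cu couple has the higher reduction potential and acts as the cathode, so E°_cell = +0.34 − (-1.66) = 2.00 V.
Balancing electrons gives n = 6; the reaction quotient is Q = [Al³⁺]^2/[Cu²⁺]^3 = 1 × 10^6.
E = E° − (RT/nF) ln Q = 2.00 − (8.314×323)/(6×96500) × (13.816) = 2.000 − 0.064 = 1.936 V.

1.94 V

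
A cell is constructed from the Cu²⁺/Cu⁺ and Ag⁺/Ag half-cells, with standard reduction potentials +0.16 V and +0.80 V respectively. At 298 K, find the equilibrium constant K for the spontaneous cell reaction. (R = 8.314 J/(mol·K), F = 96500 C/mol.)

6.7 × 10^10

E°_cell = +0.80 − (+0.16) = 0.64 V, with n = 1 electron transferred.
At equilibrium E = 0, so the Nernst equation gives ln K = nFE°/RT = (1)(96500)(0.64)/((8.314)(298)) = 24.93.
K = e^24.93 = 6.7 × 10^10.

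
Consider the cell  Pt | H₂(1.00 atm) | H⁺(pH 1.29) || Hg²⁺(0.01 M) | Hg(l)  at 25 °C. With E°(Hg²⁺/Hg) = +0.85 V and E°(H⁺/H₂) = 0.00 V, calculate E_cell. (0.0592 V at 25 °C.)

The Hg²⁺/Hg couple is the cathode, so E°_cell = 0.85 V; n = 2.
[H⁺] = 10^(−1.29) = 0.051 M, and Q = [H⁺]^2 / ([Hg²⁺]·P(H₂)) = 0.263.
E = E° − (0.0592/2) log Q = 0.85 − (0.0592/2)(-0.580) = 0.867 V.

0.87 V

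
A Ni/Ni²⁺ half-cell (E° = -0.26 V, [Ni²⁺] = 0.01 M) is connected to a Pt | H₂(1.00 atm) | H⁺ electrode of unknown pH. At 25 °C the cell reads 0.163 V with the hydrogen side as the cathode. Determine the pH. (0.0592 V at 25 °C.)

E°_cell = 0.26 V and n = 2.
log Q = n(E° − E)/0.0592 = 2×(0.26 − 0.163)/0.0592 = 3.277.
With Q = [Ni²⁺]·P(H₂) / [H⁺]^2, solving for [H⁺] gives log[H⁺] = -2.639, so pH = 2.64.

pH = 2.64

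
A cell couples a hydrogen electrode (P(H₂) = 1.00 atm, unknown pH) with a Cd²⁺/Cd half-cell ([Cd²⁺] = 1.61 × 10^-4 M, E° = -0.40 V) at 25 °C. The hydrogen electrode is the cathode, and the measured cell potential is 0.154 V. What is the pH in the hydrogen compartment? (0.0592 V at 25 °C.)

pH = 6.05

E°_cell = 0.40 V and n = 2.
log Q = n(E° − E)/0.0592 = 2×(0.40 − 0.154)/0.0592 = 8.311.
With Q = [Cd²⁺]·P(H₂) / [H⁺]^2, solving for [H⁺] gives log[H⁺] = -6.052, so pH = 6.05.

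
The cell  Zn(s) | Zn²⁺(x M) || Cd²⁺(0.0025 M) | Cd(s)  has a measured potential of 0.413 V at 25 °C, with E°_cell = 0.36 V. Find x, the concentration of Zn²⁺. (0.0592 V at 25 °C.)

4 × 10^-5 M

From the Nernst equation, log Q = n(E° − E)/0.0592 = 2(0.36 − 0.413)/0.0592 = -1.791, so Q = 0.0162.
With Q = [Zn²⁺]/[Cd²⁺] and the known concentrations, [Zn²⁺] in the numerator gives [Zn²⁺] = 4 × 10^-5 M.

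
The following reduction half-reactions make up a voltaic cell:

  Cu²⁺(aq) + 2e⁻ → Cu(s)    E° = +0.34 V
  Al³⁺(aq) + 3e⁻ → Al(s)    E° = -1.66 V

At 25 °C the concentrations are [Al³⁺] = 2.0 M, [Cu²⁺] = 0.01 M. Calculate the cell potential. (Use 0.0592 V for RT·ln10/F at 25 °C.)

1.93 V

The Cu²⁺/Cu couple has the higher reduction potential and acts as the cathode, so E°_cell = +0.34 − (-1.66) = 2.00 V.
Balancing electrons gives n = 6; the reaction quotient is Q = [Al³⁺]^2/[Cu²⁺]^3 = 4 × 10^6.
At 25 °C, E = E° − (0.0592/n) log Q = 2.00 − (0.0592/6)(6.602) = 2.000 − 0.065 = 1.935 V.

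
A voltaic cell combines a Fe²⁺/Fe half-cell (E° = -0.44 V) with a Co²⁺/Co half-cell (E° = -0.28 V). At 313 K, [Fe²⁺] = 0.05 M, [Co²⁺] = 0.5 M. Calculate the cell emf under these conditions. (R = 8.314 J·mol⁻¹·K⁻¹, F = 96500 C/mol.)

0.191 V

The Co²⁺/Co couple has the higher reduction potential and acts as the cathode, so E°_cell = -0.28 − (-0.44) = 0.16 V.
Balancing electrons gives n = 2; the reaction quotient is Q = [Fe²⁺]/[Co²⁺] = 0.100.
E = E° − (RT/nF) ln Q = 0.16 − (8.314×313)/(2×96500) × (-2.303) = 0.160 + 0.031 = 0.191 V.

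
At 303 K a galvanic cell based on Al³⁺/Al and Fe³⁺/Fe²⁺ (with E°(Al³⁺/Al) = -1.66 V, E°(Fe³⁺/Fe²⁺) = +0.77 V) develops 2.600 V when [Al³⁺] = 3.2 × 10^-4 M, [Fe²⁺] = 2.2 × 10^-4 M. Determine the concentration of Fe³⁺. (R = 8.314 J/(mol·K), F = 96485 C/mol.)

From the Nernst equation, ln Q = nF(E° − E)/RT = 3×96485×(2.43 − 2.600)/(8.314×303) = -19.533, so Q = 3.29 × 10^-9.
With Q = [Al³⁺]·[Fe²⁺]^3/[Fe³⁺]^3 and the known concentrations, [Fe³⁺]^3 in the denominator gives [Fe³⁺] = 0.01 M.

0.01 M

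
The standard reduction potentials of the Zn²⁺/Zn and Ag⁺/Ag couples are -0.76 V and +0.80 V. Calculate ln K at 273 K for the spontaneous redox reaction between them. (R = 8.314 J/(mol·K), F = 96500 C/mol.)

E°_cell = +0.80 − (-0.76) = 1.56 V, with n = 2 electrons transferred.
At equilibrium E = 0, so the Nernst equation gives ln K = nFE°/RT = (2)(96500)(1.56)/((8.314)(273)) = 132.65.

ln K = 132.7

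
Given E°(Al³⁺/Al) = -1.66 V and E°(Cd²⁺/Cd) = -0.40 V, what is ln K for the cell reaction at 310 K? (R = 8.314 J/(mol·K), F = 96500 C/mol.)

ln K = 283.1

E°_cell = -0.40 − (-1.66) = 1.26 V, with n = 6 electrons transferred.
At equilibrium E = 0, so the Nernst equation gives ln K = nFE°/RT = (6)(96500)(1.26)/((8.314)(310)) = 283.06.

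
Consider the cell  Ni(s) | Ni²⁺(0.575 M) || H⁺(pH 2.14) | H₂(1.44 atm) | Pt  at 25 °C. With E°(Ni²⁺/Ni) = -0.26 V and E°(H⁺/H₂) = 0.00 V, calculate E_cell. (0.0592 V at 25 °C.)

The hydrogen couple is the cathode, so E°_cell = 0.26 V; n = 2.
[H⁺] = 10^(−2.14) = 0.0072 M, and Q = [Ni²⁺]·P(H₂) / [H⁺]^2 = 1.58 × 10^4.
E = E° − (0.0592/2) log Q = 0.26 − (0.0592/2)(4.198) = 0.136 V.

0.14 V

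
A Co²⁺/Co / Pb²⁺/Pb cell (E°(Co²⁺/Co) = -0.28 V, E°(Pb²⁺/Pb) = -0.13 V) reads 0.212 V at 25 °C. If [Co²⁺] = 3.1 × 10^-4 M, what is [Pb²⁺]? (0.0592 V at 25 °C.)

From the Nernst equation, log Q = n(E° − E)/0.0592 = 2(0.15 − 0.212)/0.0592 = -2.095, so Q = 0.00804.
With Q = [Co²⁺]/[Pb²⁺] and the known concentrations, [Pb²⁺] in the denominator gives [Pb²⁺] = 0.039 M.

0.039 M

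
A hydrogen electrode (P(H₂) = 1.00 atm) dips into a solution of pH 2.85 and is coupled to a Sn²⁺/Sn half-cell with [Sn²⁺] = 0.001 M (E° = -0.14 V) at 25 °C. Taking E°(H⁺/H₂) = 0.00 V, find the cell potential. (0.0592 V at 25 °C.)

The hydrogen couple is the cathode, so E°_cell = 0.14 V; n = 2.
[H⁺] = 10^(−2.85) = 0.0014 M, and Q = [Sn²⁺]·P(H₂) / [H⁺]^2 = 501.
E = E° − (0.0592/2) log Q = 0.14 − (0.0592/2)(2.700) = 0.060 V.

0.060 V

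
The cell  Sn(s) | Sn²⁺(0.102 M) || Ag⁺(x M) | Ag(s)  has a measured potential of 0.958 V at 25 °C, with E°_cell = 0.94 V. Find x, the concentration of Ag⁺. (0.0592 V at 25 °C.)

From the Nernst equation, log Q = n(E° − E)/0.0592 = 2(0.94 − 0.958)/0.0592 = -0.608, so Q = 0.247.
With Q = [Sn²⁺]/[Ag⁺]^2 and the known concentrations, [Ag⁺]^2 in the denominator gives [Ag⁺] = 0.64 M.

0.64 M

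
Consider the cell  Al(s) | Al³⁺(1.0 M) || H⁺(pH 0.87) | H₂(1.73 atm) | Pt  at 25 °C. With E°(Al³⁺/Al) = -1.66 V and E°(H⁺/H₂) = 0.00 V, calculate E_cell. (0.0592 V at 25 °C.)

1.60 V

The hydrogen couple is the cathode, so E°_cell = 1.66 V; n = 6.
[H⁺] = 10^(−0.87) = 0.13 M, and Q = [Al³⁺]^2·P(H₂)^3 / [H⁺]^6 = 8.59 × 10^5.
E = E° − (0.0592/6) log Q = 1.66 − (0.0592/6)(5.934) = 1.601 V.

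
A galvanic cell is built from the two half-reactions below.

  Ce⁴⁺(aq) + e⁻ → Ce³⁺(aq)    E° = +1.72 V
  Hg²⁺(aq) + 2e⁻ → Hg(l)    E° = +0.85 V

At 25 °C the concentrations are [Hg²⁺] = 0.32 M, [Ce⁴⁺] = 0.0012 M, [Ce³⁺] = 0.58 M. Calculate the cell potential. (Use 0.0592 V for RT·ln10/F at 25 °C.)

0.726 V

The Ce⁴⁺/Ce³⁺ couple has the higher reduction potential and acts as the cathode, so E°_cell = +1.72 − (+0.85) = 0.87 V.
Balancing electrons gives n = 2; the reaction quotient is Q = [Hg²⁺]·[Ce³⁺]^2/[Ce⁴⁺]^2 = 7.48 × 10^4.
At 25 °C, E = E° − (0.0592/n) log Q = 0.87 − (0.0592/2)(4.874) = 0.870 − 0.144 = 0.726 V.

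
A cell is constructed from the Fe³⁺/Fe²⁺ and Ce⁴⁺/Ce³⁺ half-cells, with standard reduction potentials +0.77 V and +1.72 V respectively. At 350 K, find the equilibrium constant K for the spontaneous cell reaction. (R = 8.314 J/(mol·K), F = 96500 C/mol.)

E°_cell = +1.72 − (+0.77) = 0.95 V, with n = 1 electron transferred.
At equilibrium E = 0, so the Nernst equation gives ln K = nFE°/RT = (1)(96500)(0.95)/((8.314)(350)) = 31.50.
K = e^31.50 = 4.8 × 10^13.

4.8 × 10^13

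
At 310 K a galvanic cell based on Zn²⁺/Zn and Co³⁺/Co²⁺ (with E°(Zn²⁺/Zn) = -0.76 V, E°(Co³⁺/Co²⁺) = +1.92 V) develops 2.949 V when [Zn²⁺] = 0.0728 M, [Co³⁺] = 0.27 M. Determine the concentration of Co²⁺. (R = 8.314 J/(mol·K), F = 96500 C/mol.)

From the Nernst equation, ln Q = nF(E° − E)/RT = 2×96500×(2.68 − 2.949)/(8.314×310) = -20.144, so Q = 1.79 × 10^-9.
With Q = [Zn²⁺]·[Co²⁺]^2/[Co³⁺]^2 and the known concentrations, [Co²⁺]^2 in the numerator gives [Co²⁺] = 4.2 × 10^-5 M.

4.2 × 10^-5 M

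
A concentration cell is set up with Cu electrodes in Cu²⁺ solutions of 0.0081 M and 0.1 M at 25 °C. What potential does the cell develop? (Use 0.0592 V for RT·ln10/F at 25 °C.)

0.032 V

Both half-cells are Cu²⁺/Cu, so E°_cell = 0. The concentrated side is the cathode; the cell reaction moves Cu²⁺ from high to low concentration with n = 2.
Q = [Cu²⁺]_dilute/[Cu²⁺]_conc = 0.0081/0.1 = 0.0810.
E = 0 − (0.0592/2) log Q = −(0.0592/2)(-1.092) = 0.0323 V.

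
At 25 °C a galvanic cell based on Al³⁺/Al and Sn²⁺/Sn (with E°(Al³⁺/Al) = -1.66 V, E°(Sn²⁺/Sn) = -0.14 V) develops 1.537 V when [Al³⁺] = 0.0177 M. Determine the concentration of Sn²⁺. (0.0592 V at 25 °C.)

0.25 M

From the Nernst equation, log Q = n(E° − E)/0.0592 = 6(1.52 − 1.537)/0.0592 = -1.723, so Q = 0.0189.
With Q = [Al³⁺]^2/[Sn²⁺]^3 and the known concentrations, [Sn²⁺]^3 in the denominator gives [Sn²⁺] = 0.25 M.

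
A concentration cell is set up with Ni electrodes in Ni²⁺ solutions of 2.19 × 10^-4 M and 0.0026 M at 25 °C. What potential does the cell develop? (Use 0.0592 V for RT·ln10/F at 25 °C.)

0.032 V

Both half-cells are Ni²⁺/Ni, so E°_cell = 0. The concentrated side is the cathode; the cell reaction moves Ni²⁺ from high to low concentration with n = 2.
Q = [Ni²⁺]_dilute/[Ni²⁺]_conc = 2.19 × 10^-4/0.0026 = 0.0842.
E = 0 − (0.0592/2) log Q = −(0.0592/2)(-1.075) = 0.0318 V.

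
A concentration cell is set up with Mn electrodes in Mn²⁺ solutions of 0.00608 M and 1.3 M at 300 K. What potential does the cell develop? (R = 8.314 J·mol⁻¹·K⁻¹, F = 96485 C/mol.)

Both half-cells are Mn²⁺/Mn, so E°_cell = 0. The concentrated side is the cathode; the cell reaction moves Mn²⁺ from high to low concentration with n = 2.
Q = [Mn²⁺]_dilute/[Mn²⁺]_conc = 0.00608/1.3 = 0.00468.
E = 0 − (RT/nF) ln Q = −((8.314×300)/(2×96485))(-5.365) = 0.0693 V.

0.069 V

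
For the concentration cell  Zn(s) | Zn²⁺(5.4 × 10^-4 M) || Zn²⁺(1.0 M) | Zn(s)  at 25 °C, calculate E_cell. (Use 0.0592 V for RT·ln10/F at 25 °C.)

0.097 V

Both half-cells are Zn²⁺/Zn, so E°_cell = 0. The concentrated side is the cathode; the cell reaction moves Zn²⁺ from high to low concentration with n = 2.
Q = [Zn²⁺]_dilute/[Zn²⁺]_conc = 5.4 × 10^-4/1.0 = 5.4 × 10^-4.
E = 0 − (0.0592/2) log Q = −(0.0592/2)(-3.268) = 0.0967 V.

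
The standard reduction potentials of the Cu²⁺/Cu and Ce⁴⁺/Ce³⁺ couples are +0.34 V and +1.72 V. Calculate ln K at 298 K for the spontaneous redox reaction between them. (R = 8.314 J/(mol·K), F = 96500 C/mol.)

E°_cell = +1.72 − (+0.34) = 1.38 V, with n = 2 electrons transferred.
At equilibrium E = 0, so the Nernst equation gives ln K = nFE°/RT = (2)(96500)(1.38)/((8.314)(298)) = 107.50.

ln K = 107.5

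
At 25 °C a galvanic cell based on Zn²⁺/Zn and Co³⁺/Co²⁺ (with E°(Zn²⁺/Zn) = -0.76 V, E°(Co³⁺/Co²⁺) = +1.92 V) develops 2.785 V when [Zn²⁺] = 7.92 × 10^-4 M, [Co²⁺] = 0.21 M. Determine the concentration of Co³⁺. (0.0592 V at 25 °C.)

0.35 M

From the Nernst equation, log Q = n(E° − E)/0.0592 = 2(2.68 − 2.785)/0.0592 = -3.547, so Q = 2.84 × 10^-4.
With Q = [Zn²⁺]·[Co²⁺]^2/[Co³⁺]^2 and the known concentrations, [Co³⁺]^2 in the denominator gives [Co³⁺] = 0.35 M.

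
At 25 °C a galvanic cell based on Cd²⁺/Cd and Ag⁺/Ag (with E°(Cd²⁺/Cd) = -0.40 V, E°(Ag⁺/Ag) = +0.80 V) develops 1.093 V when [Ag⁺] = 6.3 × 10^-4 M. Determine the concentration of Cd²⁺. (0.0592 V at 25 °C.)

0.0016 M

From the Nernst equation, log Q = n(E° − E)/0.0592 = 2(1.20 − 1.093)/0.0592 = 3.615, so Q = 4120.
With Q = [Cd²⁺]/[Ag⁺]^2 and the known concentrations, [Cd²⁺] in the numerator gives [Cd²⁺] = 0.0016 M.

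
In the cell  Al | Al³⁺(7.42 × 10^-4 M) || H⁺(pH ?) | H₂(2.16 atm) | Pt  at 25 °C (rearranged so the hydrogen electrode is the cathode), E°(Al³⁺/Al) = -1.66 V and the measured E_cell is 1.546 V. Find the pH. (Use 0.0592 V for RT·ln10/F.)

pH = 2.80

E°_cell = 1.66 V and n = 6.
log Q = n(E° − E)/0.0592 = 6×(1.66 − 1.546)/0.0592 = 11.554.
With Q = [Al³⁺]^2·P(H₂)^3 / [H⁺]^6, solving for [H⁺] gives log[H⁺] = -2.802, so pH = 2.80.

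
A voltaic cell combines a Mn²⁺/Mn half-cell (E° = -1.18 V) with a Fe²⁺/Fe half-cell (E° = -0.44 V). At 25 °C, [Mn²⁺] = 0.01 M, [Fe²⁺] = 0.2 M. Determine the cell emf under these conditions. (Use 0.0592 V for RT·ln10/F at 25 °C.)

0.779 V

The Fe²⁺/Fe couple has the higher reduction potential and acts as the cathode, so E°_cell = -0.44 − (-1.18) = 0.74 V.
Balancing electrons gives n = 2; the reaction quotient is Q = [Mn²⁺]/[Fe²⁺] = 0.0500.
At 25 °C, E = E° − (0.0592/n) log Q = 0.74 − (0.0592/2)(-1.301) = 0.740 + 0.039 = 0.779 V.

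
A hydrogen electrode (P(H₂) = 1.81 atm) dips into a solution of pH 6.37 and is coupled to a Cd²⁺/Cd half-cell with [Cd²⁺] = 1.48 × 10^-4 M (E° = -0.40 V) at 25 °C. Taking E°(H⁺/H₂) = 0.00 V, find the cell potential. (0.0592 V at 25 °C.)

The hydrogen couple is the cathode, so E°_cell = 0.40 V; n = 2.
[H⁺] = 10^(−6.37) = 4.3 × 10^-7 M, and Q = [Cd²⁺]·P(H₂) / [H⁺]^2 = 1.47 × 10^9.
E = E° − (0.0592/2) log Q = 0.40 − (0.0592/2)(9.168) = 0.129 V.

0.13 V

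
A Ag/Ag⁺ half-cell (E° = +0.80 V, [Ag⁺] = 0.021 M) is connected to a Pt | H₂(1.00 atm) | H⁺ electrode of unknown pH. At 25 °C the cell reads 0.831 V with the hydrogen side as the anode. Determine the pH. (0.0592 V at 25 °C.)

pH = 2.20

E°_cell = 0.80 V and n = 2.
log Q = n(E° − E)/0.0592 = 2×(0.80 − 0.831)/0.0592 = -1.047.
With Q = [H⁺]^2 / ([Ag⁺]^2·P(H₂)), solving for [H⁺] gives log[H⁺] = -2.201, so pH = 2.20.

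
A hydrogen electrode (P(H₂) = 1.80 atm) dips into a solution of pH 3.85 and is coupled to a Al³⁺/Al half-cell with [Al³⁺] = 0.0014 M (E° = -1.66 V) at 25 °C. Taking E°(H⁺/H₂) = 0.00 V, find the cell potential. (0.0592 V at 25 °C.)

1.48 V

The hydrogen couple is the cathode, so E°_cell = 1.66 V; n = 6.
[H⁺] = 10^(−3.85) = 1.4 × 10^-4 M, and Q = [Al³⁺]^2·P(H₂)^3 / [H⁺]^6 = 1.44 × 10^18.
E = E° − (0.0592/6) log Q = 1.66 − (0.0592/6)(18.158) = 1.481 V.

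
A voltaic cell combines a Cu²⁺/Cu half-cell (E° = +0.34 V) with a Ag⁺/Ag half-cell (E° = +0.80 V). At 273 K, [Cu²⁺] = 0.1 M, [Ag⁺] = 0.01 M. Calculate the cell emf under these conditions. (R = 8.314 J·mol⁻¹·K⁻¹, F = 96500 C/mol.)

0.379 V

The Ag⁺/Ag couple has the higher reduction potential and acts as the cathode, so E°_cell = +0.80 − (+0.34) = 0.46 V.
Balancing electrons gives n = 2; the reaction quotient is Q = [Cu²⁺]/[Ag⁺]^2 = 1000.
E = E° − (RT/nF) ln Q = 0.46 − (8.314×273)/(2×96500) × (6.908) = 0.460 − 0.081 = 0.379 V.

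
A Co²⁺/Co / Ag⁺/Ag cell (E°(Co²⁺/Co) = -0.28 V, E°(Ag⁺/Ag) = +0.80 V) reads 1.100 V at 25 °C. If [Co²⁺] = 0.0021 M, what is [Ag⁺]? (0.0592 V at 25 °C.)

From the Nernst equation, log Q = n(E° − E)/0.0592 = 2(1.08 − 1.100)/0.0592 = -0.676, so Q = 0.211.
With Q = [Co²⁺]/[Ag⁺]^2 and the known concentrations, [Ag⁺]^2 in the denominator gives [Ag⁺] = 0.1 M.

0.1 M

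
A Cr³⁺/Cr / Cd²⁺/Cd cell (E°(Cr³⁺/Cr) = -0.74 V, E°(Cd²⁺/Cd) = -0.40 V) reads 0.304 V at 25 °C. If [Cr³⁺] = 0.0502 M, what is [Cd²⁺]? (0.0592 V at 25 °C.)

0.0083 M

From the Nernst equation, log Q = n(E° − E)/0.0592 = 6(0.34 − 0.304)/0.0592 = 3.649, so Q = 4450.
With Q = [Cr³⁺]^2/[Cd²⁺]^3 and the known concentrations, [Cd²⁺]^3 in the denominator gives [Cd²⁺] = 0.0083 M.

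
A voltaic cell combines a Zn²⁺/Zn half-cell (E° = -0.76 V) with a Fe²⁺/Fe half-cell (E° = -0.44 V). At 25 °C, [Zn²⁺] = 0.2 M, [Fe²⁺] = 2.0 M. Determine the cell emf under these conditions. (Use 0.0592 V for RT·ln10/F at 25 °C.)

The Fe²⁺/Fe couple has the higher reduction potential and acts as the cathode, so E°_cell = -0.44 − (-0.76) = 0.32 V.
Balancing electrons gives n = 2; the reaction quotient is Q = [Zn²⁺]/[Fe²⁺] = 0.100.
At 25 °C, E = E° − (0.0592/n) log Q = 0.32 − (0.0592/2)(-1.000) = 0.320 + 0.030 = 0.350 V.

0.350 V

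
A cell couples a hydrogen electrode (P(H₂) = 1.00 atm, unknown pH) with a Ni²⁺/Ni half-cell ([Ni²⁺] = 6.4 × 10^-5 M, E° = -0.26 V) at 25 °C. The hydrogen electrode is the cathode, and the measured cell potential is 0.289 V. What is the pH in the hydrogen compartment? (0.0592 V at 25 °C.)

E°_cell = 0.26 V and n = 2.
log Q = n(E° − E)/0.0592 = 2×(0.26 − 0.289)/0.0592 = -0.980.
With Q = [Ni²⁺]·P(H₂) / [H⁺]^2, solving for [H⁺] gives log[H⁺] = -1.607, so pH = 1.61.

pH = 1.61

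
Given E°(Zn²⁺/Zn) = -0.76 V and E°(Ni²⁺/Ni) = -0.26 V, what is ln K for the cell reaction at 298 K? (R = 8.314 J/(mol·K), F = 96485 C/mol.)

ln K = 38.9

E°_cell = -0.26 − (-0.76) = 0.50 V, with n = 2 electrons transferred.
At equilibrium E = 0, so the Nernst equation gives ln K = nFE°/RT = (2)(96485)(0.50)/((8.314)(298)) = 38.94.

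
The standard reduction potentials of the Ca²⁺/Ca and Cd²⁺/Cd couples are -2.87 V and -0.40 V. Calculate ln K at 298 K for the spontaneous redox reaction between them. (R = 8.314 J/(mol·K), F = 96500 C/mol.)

E°_cell = -0.40 − (-2.87) = 2.47 V, with n = 2 electrons transferred.
At equilibrium E = 0, so the Nernst equation gives ln K = nFE°/RT = (2)(96500)(2.47)/((8.314)(298)) = 192.41.

ln K = 192.4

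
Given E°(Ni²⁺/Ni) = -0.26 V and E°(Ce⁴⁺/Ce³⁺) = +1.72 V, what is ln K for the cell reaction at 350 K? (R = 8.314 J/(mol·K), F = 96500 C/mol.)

E°_cell = +1.72 − (-0.26) = 1.98 V, with n = 2 electrons transferred.
At equilibrium E = 0, so the Nernst equation gives ln K = nFE°/RT = (2)(96500)(1.98)/((8.314)(350)) = 131.32.

ln K = 131.3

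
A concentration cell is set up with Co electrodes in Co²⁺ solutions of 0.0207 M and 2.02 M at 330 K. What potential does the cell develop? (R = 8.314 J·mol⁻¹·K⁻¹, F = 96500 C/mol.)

Both half-cells are Co²⁺/Co, so E°_cell = 0. The concentrated side is the cathode; the cell reaction moves Co²⁺ from high to low concentration with n = 2.
Q = [Co²⁺]_dilute/[Co²⁺]_conc = 0.0207/2.02 = 0.0102.
E = 0 − (RT/nF) ln Q = −((8.314×330)/(2×96500))(-4.581) = 0.0651 V.

0.065 V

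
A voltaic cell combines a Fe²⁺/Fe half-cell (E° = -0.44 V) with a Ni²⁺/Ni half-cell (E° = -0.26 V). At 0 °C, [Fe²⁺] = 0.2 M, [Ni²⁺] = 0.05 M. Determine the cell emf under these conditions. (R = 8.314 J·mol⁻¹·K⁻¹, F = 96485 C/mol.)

The Ni²⁺/Ni couple has the higher reduction potential and acts as the cathode, so E°_cell = -0.26 − (-0.44) = 0.18 V.
Balancing electrons gives n = 2; the reaction quotient is Q = [Fe²⁺]/[Ni²⁺] = 4.00.
E = E° − (RT/nF) ln Q = 0.18 − (8.314×273)/(2×96485) × (1.386) = 0.180 − 0.016 = 0.164 V.

0.164 V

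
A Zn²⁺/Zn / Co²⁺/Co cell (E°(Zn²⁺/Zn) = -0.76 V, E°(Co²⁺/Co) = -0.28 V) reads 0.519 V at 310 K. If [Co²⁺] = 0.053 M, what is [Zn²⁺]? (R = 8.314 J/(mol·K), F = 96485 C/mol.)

From the Nernst equation, ln Q = nF(E° − E)/RT = 2×96485×(0.48 − 0.519)/(8.314×310) = -2.920, so Q = 0.0539.
With Q = [Zn²⁺]/[Co²⁺] and the known concentrations, [Zn²⁺] in the numerator gives [Zn²⁺] = 0.0029 M.

0.0029 M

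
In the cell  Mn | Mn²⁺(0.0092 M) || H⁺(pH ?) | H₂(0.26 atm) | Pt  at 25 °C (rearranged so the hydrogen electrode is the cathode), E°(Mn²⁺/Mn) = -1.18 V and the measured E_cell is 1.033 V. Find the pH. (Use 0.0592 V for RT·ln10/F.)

pH = 3.79

E°_cell = 1.18 V and n = 2.
log Q = n(E° − E)/0.0592 = 2×(1.18 − 1.033)/0.0592 = 4.966.
With Q = [Mn²⁺]·P(H₂) / [H⁺]^2, solving for [H⁺] gives log[H⁺] = -3.794, so pH = 3.79.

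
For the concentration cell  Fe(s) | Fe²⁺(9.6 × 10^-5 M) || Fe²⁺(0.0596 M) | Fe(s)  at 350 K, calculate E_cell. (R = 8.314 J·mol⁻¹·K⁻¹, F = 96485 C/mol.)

Both half-cells are Fe²⁺/Fe, so E°_cell = 0. The concentrated side is the cathode; the cell reaction moves Fe²⁺ from high to low concentration with n = 2.
Q = [Fe²⁺]_dilute/[Fe²⁺]_conc = 9.6 × 10^-5/0.0596 = 0.00161.
E = 0 − (RT/nF) ln Q = −((8.314×350)/(2×96485))(-6.431) = 0.0970 V.

0.097 V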